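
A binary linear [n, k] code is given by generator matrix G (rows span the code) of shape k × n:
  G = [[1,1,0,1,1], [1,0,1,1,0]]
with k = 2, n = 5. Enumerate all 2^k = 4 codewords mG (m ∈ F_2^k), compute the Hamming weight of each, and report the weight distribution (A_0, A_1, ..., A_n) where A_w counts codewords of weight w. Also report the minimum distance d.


Weight distribution: A_0 = 1, A_3 = 2, A_4 = 1. Minimum distance d = 3.

Enumerate all 2^2 = 4 messages m ∈ F_2^2.
For each, compute codeword c = mG in F_2^5, then tally its weight.
  m = 00 → c = 00000, weight = 0.
  m = 10 → c = 11011, weight = 4.
  m = 01 → c = 10110, weight = 3.
  m = 11 → c = 01101, weight = 3.
Tally weights:
  weight 0: 1 codewords.
  weight 3: 2 codewords.
  weight 4: 1 codewords.
Minimum distance d = smallest w > 0 with A_w > 0 = 3.
Sanity: Σ A_w = 4 = 2^2 = 4 ✓.


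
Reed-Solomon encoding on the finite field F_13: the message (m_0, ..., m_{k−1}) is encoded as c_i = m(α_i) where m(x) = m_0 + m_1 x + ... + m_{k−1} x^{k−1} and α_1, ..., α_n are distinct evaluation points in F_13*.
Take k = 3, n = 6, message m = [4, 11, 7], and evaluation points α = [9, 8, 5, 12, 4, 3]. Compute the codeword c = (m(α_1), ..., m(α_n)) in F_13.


c = [7, 7, 0, 0, 4, 9]

Message polynomial: m(x) = 4 + 11·x + 7·x^2 (mod 13).
For each evaluation point α_i, compute m(α_i) mod 13:
  α_1 = 9: Horner steps 7 → 9 → 7, so m(9) = 7.
  α_2 = 8: Horner steps 7 → 2 → 7, so m(8) = 7.
  α_3 = 5: Horner steps 7 → 7 → 0, so m(5) = 0.
  α_4 = 12: Horner steps 7 → 4 → 0, so m(12) = 0.
  α_5 = 4: Horner steps 7 → 0 → 4, so m(4) = 4.
  α_6 = 3: Horner steps 7 → 6 → 9, so m(3) = 9.
Codeword c = [7, 7, 0, 0, 4, 9] ∈ F_13^6.


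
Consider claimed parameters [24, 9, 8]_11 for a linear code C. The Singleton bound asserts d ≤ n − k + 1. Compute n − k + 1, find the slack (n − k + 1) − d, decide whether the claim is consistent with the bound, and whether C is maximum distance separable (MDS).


Singleton RHS = n − k + 1 = 16, slack = 8, bound satisfied, not MDS.

Singleton bound: d ≤ n − k + 1.
Here n = 24, k = 9, so n − k + 1 = 16.
Given d = 8, check d ≤ 16: YES.
Slack = (n − k + 1) − d = 8.
The code is NOT MDS (slack = 8 > 0).
Description: the claimed parameters are [24, 9, 8]_11; such a code would be non-MDS.


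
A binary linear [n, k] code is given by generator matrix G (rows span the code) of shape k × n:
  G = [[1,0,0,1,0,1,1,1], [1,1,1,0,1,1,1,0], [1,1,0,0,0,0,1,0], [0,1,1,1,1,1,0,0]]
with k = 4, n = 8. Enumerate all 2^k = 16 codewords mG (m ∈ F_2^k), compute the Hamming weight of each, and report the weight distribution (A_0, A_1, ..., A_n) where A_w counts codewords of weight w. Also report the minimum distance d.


Weight distribution: A_0 = 1, A_2 = 2, A_3 = 4, A_4 = 1, A_5 = 4, A_6 = 4. Minimum distance d = 2.

Enumerate all 2^4 = 16 messages m ∈ F_2^4.
For each, compute codeword c = mG in F_2^8, then tally its weight.
  m = 0000 → c = 00000000, weight = 0.
  m = 1000 → c = 10010111, weight = 5.
  m = 0100 → c = 11101110, weight = 6.
  m = 1100 → c = 01111001, weight = 5.
  m = 0010 → c = 11000010, weight = 3.
  m = 1010 → c = 01010101, weight = 4.
  m = 0110 → c = 00101100, weight = 3.
  m = 1110 → c = 10111011, weight = 6.
  m = 0001 → c = 01111100, weight = 5.
  m = 1001 → c = 11101011, weight = 6.
  m = 0101 → c = 10010010, weight = 3.
  m = 1101 → c = 00000101, weight = 2.
  m = 0011 → c = 10111110, weight = 6.
  m = 1011 → c = 00101001, weight = 3.
  m = 0111 → c = 01010000, weight = 2.
  m = 1111 → c = 11000111, weight = 5.
Tally weights:
  weight 0: 1 codewords.
  weight 2: 2 codewords.
  weight 3: 4 codewords.
  weight 4: 1 codewords.
  weight 5: 4 codewords.
  weight 6: 4 codewords.
Minimum distance d = smallest w > 0 with A_w > 0 = 2.
Sanity: Σ A_w = 16 = 2^4 = 16 ✓.


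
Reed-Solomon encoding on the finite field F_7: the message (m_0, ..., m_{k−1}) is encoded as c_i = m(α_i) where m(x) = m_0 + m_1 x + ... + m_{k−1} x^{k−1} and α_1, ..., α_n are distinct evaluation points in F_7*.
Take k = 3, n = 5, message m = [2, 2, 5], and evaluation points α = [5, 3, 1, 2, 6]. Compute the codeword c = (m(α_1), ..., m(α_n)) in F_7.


c = [4, 4, 2, 5, 5]

Message polynomial: m(x) = 2 + 2·x + 5·x^2 (mod 7).
For each evaluation point α_i, compute m(α_i) mod 7:
  α_1 = 5: Horner steps 5 → 6 → 4, so m(5) = 4.
  α_2 = 3: Horner steps 5 → 3 → 4, so m(3) = 4.
  α_3 = 1: Horner steps 5 → 0 → 2, so m(1) = 2.
  α_4 = 2: Horner steps 5 → 5 → 5, so m(2) = 5.
  α_5 = 6: Horner steps 5 → 4 → 5, so m(6) = 5.
Codeword c = [4, 4, 2, 5, 5] ∈ F_7^5.


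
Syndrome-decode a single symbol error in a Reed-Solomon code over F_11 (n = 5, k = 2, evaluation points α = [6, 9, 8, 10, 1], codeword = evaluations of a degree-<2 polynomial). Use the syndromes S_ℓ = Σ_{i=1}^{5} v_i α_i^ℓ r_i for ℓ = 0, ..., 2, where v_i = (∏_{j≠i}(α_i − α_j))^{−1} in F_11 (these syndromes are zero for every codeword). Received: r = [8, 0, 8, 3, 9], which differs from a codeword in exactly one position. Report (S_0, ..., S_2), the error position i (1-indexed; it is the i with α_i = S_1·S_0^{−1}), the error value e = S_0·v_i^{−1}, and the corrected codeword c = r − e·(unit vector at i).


S = (6, 3, 7), error at position 1, error magnitude e = 6, c = [2, 0, 8, 3, 9].

Step 1: column multipliers v_i = (∏_{j≠i}(α_i − α_j))^{−1} mod 11.
  i = 1 (α = 6): (6−9)(6−8)(6−10)(6−1) = (−3)·(−2)·(−4)·5 = −120 ≡ 1, so v_1 = 1^{−1} = 1 (mod 11).
  i = 2 (α = 9): (9−6)(9−8)(9−10)(9−1) = 3·1·(−1)·8 = −24 ≡ 9, so v_2 = 9^{−1} = 5 (mod 11).
  i = 3 (α = 8): (8−6)(8−9)(8−10)(8−1) = 2·(−1)·(−2)·7 = 28 ≡ 6, so v_3 = 6^{−1} = 2 (mod 11).
  i = 4 (α = 10): (10−6)(10−9)(10−8)(10−1) = 4·1·2·9 = 72 ≡ 6, so v_4 = 6^{−1} = 2 (mod 11).
  i = 5 (α = 1): (1−6)(1−9)(1−8)(1−10) = (−5)·(−8)·(−7)·(−9) = 2520 ≡ 1, so v_5 = 1^{−1} = 1 (mod 11).
  v = [1, 5, 2, 2, 1].
Step 2: syndromes of r = [8, 0, 8, 3, 9] (all sums mod 11).
  S_0 = Σ v_i r_i = 1·8 + 5·0 + 2·8 + 2·3 + 1·9 = 39 ≡ 6.
  S_1 = Σ v_i α_i r_i = 1·6·8 + 5·9·0 + 2·8·8 + 2·10·3 + 1·1·9 = 245 ≡ 3.
  α_i^2 mod 11 = [3, 4, 9, 1, 1].
  S_2 = Σ v_i α_i^2 r_i = 1·3·8 + 5·4·0 + 2·9·8 + 2·1·3 + 1·1·9 = 183 ≡ 7.
  S = (6, 3, 7) ≠ 0, so r is not a codeword (an error is present).
Step 3: locate the error. For a single error e at position i, S_ℓ = v_i·e·α_i^ℓ, so α_err = S_1/S_0.
  S_0^{−1} = 6^{−1} = 2 (mod 11), so α_err = 3·2 = 6 ≡ 6 = α_1. Error position i = 1.
  Consistency check: S_2/S_1 = 7·4 = 28 ≡ 6 = α_err ✓ (single-error assumption holds).
Step 4: error magnitude e = S_0/v_1 = S_0·∏_{j≠1}(α_1 − α_j) = 6·1 = 6 ≡ 6 (mod 11).
Step 5: correct position 1: c_1 = r_1 − e = 8 − 6 ≡ 2 (mod 11). Hence c = [2, 0, 8, 3, 9].
  Check: interpolating c through the α_i gives m(x) = 6 + 3·x (degree < 2) with m(α_i) = c_i for every i, so c is indeed a codeword.


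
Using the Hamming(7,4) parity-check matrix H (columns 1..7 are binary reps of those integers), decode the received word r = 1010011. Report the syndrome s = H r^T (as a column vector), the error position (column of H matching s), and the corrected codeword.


s = (0, 1, 1)^T, error position = 3, corrected codeword c = 1000011

Compute s = H r^T mod 2 one row at a time:
  s_1 = 0 + 0 + 1 + 1 = 2 ≡ 0 (mod 2).
  s_2 = 0 + 1 + 1 + 1 = 3 ≡ 1 (mod 2).
  s_3 = 1 + 1 + 0 + 1 = 3 ≡ 1 (mod 2).
s = (0, 1, 1)^T — this equals column 3 of H (binary 011), so error is at position 3.
Correct: flip bit 3 of r = 1010011 to get c = 1000011.


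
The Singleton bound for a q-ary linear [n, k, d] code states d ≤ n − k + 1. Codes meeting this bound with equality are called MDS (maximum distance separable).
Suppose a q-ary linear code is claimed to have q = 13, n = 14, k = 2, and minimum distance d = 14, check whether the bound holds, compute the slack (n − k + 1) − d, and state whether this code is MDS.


Singleton RHS = n − k + 1 = 13, slack = -1, bound violated (no such code; not MDS).

Singleton bound: d ≤ n − k + 1.
Here n = 14, k = 2, so n − k + 1 = 13.
Given d = 14, check d ≤ 13: NO.
Slack = (n − k + 1) − d = -1.
The slack is negative: d = 14 exceeds n − k + 1 = 13 by 1, so the Singleton bound is violated and no linear [14, 2, 14]_13 code can exist. In particular it is not MDS (MDS requires d = n − k + 1 exactly).
Description: the claimed parameters are [14, 2, 14]_13; such a code would be impossible (violates the Singleton bound).


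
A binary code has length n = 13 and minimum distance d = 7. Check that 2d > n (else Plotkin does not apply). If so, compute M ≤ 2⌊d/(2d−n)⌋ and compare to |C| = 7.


Plotkin bound M ≤ 14; given |C| = 7 ≤ bound (satisfied).

Check applicability: 2d = 14, n = 13.
2d − n = 1 > 0, so Plotkin applies.
Compute d/(2d−n) = 7/1 ≈ 7.0000.
⌊d/(2d−n)⌋ = 7.
Plotkin bound: M ≤ 2·7 = 14.
Given |C| = 7, check: satisfied.
This |C| is below the Plotkin bound.


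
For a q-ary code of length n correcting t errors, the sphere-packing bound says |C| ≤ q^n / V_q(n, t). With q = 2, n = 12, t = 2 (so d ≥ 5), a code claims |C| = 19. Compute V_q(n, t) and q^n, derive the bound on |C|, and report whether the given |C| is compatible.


V_q(n, t) = 79, q^n = 4096, Hamming bound = 51, |C| = 19 ≤ bound (satisfied).

Step 1: Compute V_q(n, t) = Σ_{j=0}^2 C(n, j) (q−1)^j.
  j = 0: C(12,0)·(1)^0 = 1·1 = 1.
  j = 1: C(12,1)·(1)^1 = 12·1 = 12.
  j = 2: C(12,2)·(1)^2 = 66·1 = 66.
  V_q(n, t) = 1 + 12 + 66 = 79.
Step 2: q^n = 2^12 = 4096.
Step 3: Hamming bound ⌊q^n / V_q(n,t)⌋ = ⌊4096/79⌋ = 51.
Step 4: Compare |C| = 19 to 51: satisfied.
The claimed |C| lies below the Hamming bound.


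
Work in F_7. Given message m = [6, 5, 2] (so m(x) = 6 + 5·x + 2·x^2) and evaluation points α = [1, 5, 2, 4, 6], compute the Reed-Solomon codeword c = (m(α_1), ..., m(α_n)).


c = [6, 4, 3, 2, 3]

Message polynomial: m(x) = 6 + 5·x + 2·x^2 (mod 7).
For each evaluation point α_i, compute m(α_i) mod 7:
  α_1 = 1: Horner steps 2 → 0 → 6, so m(1) = 6.
  α_2 = 5: Horner steps 2 → 1 → 4, so m(5) = 4.
  α_3 = 2: Horner steps 2 → 2 → 3, so m(2) = 3.
  α_4 = 4: Horner steps 2 → 6 → 2, so m(4) = 2.
  α_5 = 6: Horner steps 2 → 3 → 3, so m(6) = 3.
Codeword c = [6, 4, 3, 2, 3] ∈ F_7^5.


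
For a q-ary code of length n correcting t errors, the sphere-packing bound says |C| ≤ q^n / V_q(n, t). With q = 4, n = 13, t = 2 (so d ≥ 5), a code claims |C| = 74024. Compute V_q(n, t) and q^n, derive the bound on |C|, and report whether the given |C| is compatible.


V_q(n, t) = 742, q^n = 67108864, Hamming bound = 90443, |C| = 74024 ≤ bound (satisfied).

Step 1: Compute V_q(n, t) = Σ_{j=0}^2 C(n, j) (q−1)^j.
  j = 0: C(13,0)·(3)^0 = 1·1 = 1.
  j = 1: C(13,1)·(3)^1 = 13·3 = 39.
  j = 2: C(13,2)·(3)^2 = 78·9 = 702.
  V_q(n, t) = 1 + 39 + 702 = 742.
Step 2: q^n = 4^13 = 67108864.
Step 3: Hamming bound ⌊q^n / V_q(n,t)⌋ = ⌊67108864/742⌋ = 90443.
Step 4: Compare |C| = 74024 to 90443: satisfied.
The claimed |C| lies below the Hamming bound.


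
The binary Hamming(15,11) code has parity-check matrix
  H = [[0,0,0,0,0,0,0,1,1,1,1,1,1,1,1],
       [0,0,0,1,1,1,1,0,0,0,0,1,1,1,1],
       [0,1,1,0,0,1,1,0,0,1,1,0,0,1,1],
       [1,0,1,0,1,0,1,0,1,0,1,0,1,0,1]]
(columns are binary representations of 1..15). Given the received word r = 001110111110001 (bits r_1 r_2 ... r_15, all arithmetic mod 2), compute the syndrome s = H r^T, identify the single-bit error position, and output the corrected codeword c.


s = (1, 0, 1, 0)^T, error position = 10, corrected codeword c = 001110111010001

Compute s = H r^T mod 2 one row at a time:
  s_1 = 1 + 1 + 1 + 1 + 0 + 0 + 0 + 1 = 5 ≡ 1 (mod 2).
  s_2 = 1 + 1 + 0 + 1 + 0 + 0 + 0 + 1 = 4 ≡ 0 (mod 2).
  s_3 = 0 + 1 + 0 + 1 + 1 + 1 + 0 + 1 = 5 ≡ 1 (mod 2).
  s_4 = 0 + 1 + 1 + 1 + 1 + 1 + 0 + 1 = 6 ≡ 0 (mod 2).
s = (1, 0, 1, 0)^T — this equals column 10 of H (binary 1010), so error is at position 10.
Correct: flip bit 10 of r = 001110111110001 to get c = 001110111010001.


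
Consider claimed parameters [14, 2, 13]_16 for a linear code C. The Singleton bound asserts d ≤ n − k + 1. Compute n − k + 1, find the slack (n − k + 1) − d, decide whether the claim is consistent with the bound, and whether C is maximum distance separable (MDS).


Singleton RHS = n − k + 1 = 13, slack = 0, bound satisfied, MDS.

Singleton bound: d ≤ n − k + 1.
Here n = 14, k = 2, so n − k + 1 = 13.
Given d = 13, check d ≤ 13: YES.
Slack = (n − k + 1) − d = 0.
The code is MDS (slack = 0).
Description: the claimed parameters are [14, 2, 13]_16; such a code would be MDS (meets Singleton bound).


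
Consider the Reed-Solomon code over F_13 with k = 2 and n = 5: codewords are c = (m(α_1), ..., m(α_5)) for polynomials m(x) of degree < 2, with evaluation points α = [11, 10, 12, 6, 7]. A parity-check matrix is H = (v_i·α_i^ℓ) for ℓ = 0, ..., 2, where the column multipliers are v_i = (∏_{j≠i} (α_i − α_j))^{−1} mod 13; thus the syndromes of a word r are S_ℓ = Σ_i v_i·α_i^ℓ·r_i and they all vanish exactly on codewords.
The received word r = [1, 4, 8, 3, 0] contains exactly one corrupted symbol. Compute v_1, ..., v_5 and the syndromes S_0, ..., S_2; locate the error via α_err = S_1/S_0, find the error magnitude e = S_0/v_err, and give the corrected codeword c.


S = (11, 2, 11), error at position 3, error magnitude e = 10, c = [1, 4, 11, 3, 0].

Step 1: column multipliers v_i = (∏_{j≠i}(α_i − α_j))^{−1} mod 13.
  i = 1 (α = 11): (11−10)(11−12)(11−6)(11−7) = 1·(−1)·5·4 = −20 ≡ 6, so v_1 = 6^{−1} = 11 (mod 13).
  i = 2 (α = 10): (10−11)(10−12)(10−6)(10−7) = (−1)·(−2)·4·3 = 24 ≡ 11, so v_2 = 11^{−1} = 6 (mod 13).
  i = 3 (α = 12): (12−11)(12−10)(12−6)(12−7) = 1·2·6·5 = 60 ≡ 8, so v_3 = 8^{−1} = 5 (mod 13).
  i = 4 (α = 6): (6−11)(6−10)(6−12)(6−7) = (−5)·(−4)·(−6)·(−1) = 120 ≡ 3, so v_4 = 3^{−1} = 9 (mod 13).
  i = 5 (α = 7): (7−11)(7−10)(7−12)(7−6) = (−4)·(−3)·(−5)·1 = −60 ≡ 5, so v_5 = 5^{−1} = 8 (mod 13).
  v = [11, 6, 5, 9, 8].
Step 2: syndromes of r = [1, 4, 8, 3, 0] (all sums mod 13).
  S_0 = Σ v_i r_i = 11·1 + 6·4 + 5·8 + 9·3 + 8·0 = 102 ≡ 11.
  S_1 = Σ v_i α_i r_i = 11·11·1 + 6·10·4 + 5·12·8 + 9·6·3 + 8·7·0 = 1003 ≡ 2.
  α_i^2 mod 13 = [4, 9, 1, 10, 10].
  S_2 = Σ v_i α_i^2 r_i = 11·4·1 + 6·9·4 + 5·1·8 + 9·10·3 + 8·10·0 = 570 ≡ 11.
  S = (11, 2, 11) ≠ 0, so r is not a codeword (an error is present).
Step 3: locate the error. For a single error e at position i, S_ℓ = v_i·e·α_i^ℓ, so α_err = S_1/S_0.
  S_0^{−1} = 11^{−1} = 6 (mod 13), so α_err = 2·6 = 12 ≡ 12 = α_3. Error position i = 3.
  Consistency check: S_2/S_1 = 11·7 = 77 ≡ 12 = α_err ✓ (single-error assumption holds).
Step 4: error magnitude e = S_0/v_3 = S_0·∏_{j≠3}(α_3 − α_j) = 11·8 = 88 ≡ 10 (mod 13).
Step 5: correct position 3: c_3 = r_3 − e = 8 − 10 ≡ 11 (mod 13). Hence c = [1, 4, 11, 3, 0].
  Check: interpolating c through the α_i gives m(x) = 8 + 10·x (degree < 2) with m(α_i) = c_i for every i, so c is indeed a codeword.


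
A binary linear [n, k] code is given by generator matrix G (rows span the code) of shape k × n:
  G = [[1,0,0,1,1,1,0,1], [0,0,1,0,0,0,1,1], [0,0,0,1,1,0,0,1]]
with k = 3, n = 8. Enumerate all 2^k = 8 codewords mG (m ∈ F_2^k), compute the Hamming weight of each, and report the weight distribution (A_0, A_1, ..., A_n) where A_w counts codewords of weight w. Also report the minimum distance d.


Weight distribution: A_0 = 1, A_2 = 1, A_3 = 2, A_4 = 1, A_5 = 2, A_6 = 1. Minimum distance d = 2.

Enumerate all 2^3 = 8 messages m ∈ F_2^3.
For each, compute codeword c = mG in F_2^8, then tally its weight.
  m = 000 → c = 00000000, weight = 0.
  m = 100 → c = 10011101, weight = 5.
  m = 010 → c = 00100011, weight = 3.
  m = 110 → c = 10111110, weight = 6.
  m = 001 → c = 00011001, weight = 3.
  m = 101 → c = 10000100, weight = 2.
  m = 011 → c = 00111010, weight = 4.
  m = 111 → c = 10100111, weight = 5.
Tally weights:
  weight 0: 1 codewords.
  weight 2: 1 codewords.
  weight 3: 2 codewords.
  weight 4: 1 codewords.
  weight 5: 2 codewords.
  weight 6: 1 codewords.
Minimum distance d = smallest w > 0 with A_w > 0 = 2.
Sanity: Σ A_w = 8 = 2^3 = 8 ✓.


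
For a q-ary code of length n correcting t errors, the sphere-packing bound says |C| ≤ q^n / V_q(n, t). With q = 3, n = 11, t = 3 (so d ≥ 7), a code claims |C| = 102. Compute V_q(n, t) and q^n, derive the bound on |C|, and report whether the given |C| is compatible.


V_q(n, t) = 1563, q^n = 177147, Hamming bound = 113, |C| = 102 ≤ bound (satisfied).

Step 1: Compute V_q(n, t) = Σ_{j=0}^3 C(n, j) (q−1)^j.
  j = 0: C(11,0)·(2)^0 = 1·1 = 1.
  j = 1: C(11,1)·(2)^1 = 11·2 = 22.
  j = 2: C(11,2)·(2)^2 = 55·4 = 220.
  j = 3: C(11,3)·(2)^3 = 165·8 = 1320.
  V_q(n, t) = 1 + 22 + 220 + 1320 = 1563.
Step 2: q^n = 3^11 = 177147.
Step 3: Hamming bound ⌊q^n / V_q(n,t)⌋ = ⌊177147/1563⌋ = 113.
Step 4: Compare |C| = 102 to 113: satisfied.
The claimed |C| lies below the Hamming bound.


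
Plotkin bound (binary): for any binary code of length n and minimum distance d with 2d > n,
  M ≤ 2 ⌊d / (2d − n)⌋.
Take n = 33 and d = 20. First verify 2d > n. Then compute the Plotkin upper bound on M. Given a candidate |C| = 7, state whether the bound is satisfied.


Plotkin bound M ≤ 4; given |C| = 7 > bound (violated).

Check applicability: 2d = 40, n = 33.
2d − n = 7 > 0, so Plotkin applies.
Compute d/(2d−n) = 20/7 ≈ 2.8571.
⌊d/(2d−n)⌋ = 2.
Plotkin bound: M ≤ 2·2 = 4.
Given |C| = 7, check: VIOLATED.
This |C| is above the Plotkin bound, so no binary code with n = 33, d = 20 and 7 codewords exists.


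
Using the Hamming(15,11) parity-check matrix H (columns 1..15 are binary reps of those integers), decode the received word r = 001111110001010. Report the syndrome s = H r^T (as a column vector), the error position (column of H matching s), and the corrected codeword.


s = (1, 0, 0, 1)^T, error position = 9, corrected codeword c = 001111111001010

Compute s = H r^T mod 2 one row at a time:
  s_1 = 1 + 0 + 0 + 0 + 1 + 0 + 1 + 0 = 3 ≡ 1 (mod 2).
  s_2 = 1 + 1 + 1 + 1 + 1 + 0 + 1 + 0 = 6 ≡ 0 (mod 2).
  s_3 = 0 + 1 + 1 + 1 + 0 + 0 + 1 + 0 = 4 ≡ 0 (mod 2).
  s_4 = 0 + 1 + 1 + 1 + 0 + 0 + 0 + 0 = 3 ≡ 1 (mod 2).
s = (1, 0, 0, 1)^T — this equals column 9 of H (binary 1001), so error is at position 9.
Correct: flip bit 9 of r = 001111110001010 to get c = 001111111001010.


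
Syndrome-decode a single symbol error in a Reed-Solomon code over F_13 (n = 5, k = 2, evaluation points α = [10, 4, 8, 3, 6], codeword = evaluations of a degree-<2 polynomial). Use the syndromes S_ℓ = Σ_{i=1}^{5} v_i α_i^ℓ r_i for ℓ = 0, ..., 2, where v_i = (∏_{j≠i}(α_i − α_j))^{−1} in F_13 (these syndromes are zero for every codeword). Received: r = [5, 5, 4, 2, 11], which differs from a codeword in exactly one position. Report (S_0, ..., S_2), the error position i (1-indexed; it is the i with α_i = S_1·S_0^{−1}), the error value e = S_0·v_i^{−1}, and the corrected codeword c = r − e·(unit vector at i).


S = (9, 12, 3), error at position 1, error magnitude e = 8, c = [10, 5, 4, 2, 11].

Step 1: column multipliers v_i = (∏_{j≠i}(α_i − α_j))^{−1} mod 13.
  i = 1 (α = 10): (10−4)(10−8)(10−3)(10−6) = 6·2·7·4 = 336 ≡ 11, so v_1 = 11^{−1} = 6 (mod 13).
  i = 2 (α = 4): (4−10)(4−8)(4−3)(4−6) = (−6)·(−4)·1·(−2) = −48 ≡ 4, so v_2 = 4^{−1} = 10 (mod 13).
  i = 3 (α = 8): (8−10)(8−4)(8−3)(8−6) = (−2)·4·5·2 = −80 ≡ 11, so v_3 = 11^{−1} = 6 (mod 13).
  i = 4 (α = 3): (3−10)(3−4)(3−8)(3−6) = (−7)·(−1)·(−5)·(−3) = 105 ≡ 1, so v_4 = 1^{−1} = 1 (mod 13).
  i = 5 (α = 6): (6−10)(6−4)(6−8)(6−3) = (−4)·2·(−2)·3 = 48 ≡ 9, so v_5 = 9^{−1} = 3 (mod 13).
  v = [6, 10, 6, 1, 3].
Step 2: syndromes of r = [5, 5, 4, 2, 11] (all sums mod 13).
  S_0 = Σ v_i r_i = 6·5 + 10·5 + 6·4 + 1·2 + 3·11 = 139 ≡ 9.
  S_1 = Σ v_i α_i r_i = 6·10·5 + 10·4·5 + 6·8·4 + 1·3·2 + 3·6·11 = 896 ≡ 12.
  α_i^2 mod 13 = [9, 3, 12, 9, 10].
  S_2 = Σ v_i α_i^2 r_i = 6·9·5 + 10·3·5 + 6·12·4 + 1·9·2 + 3·10·11 = 1056 ≡ 3.
  S = (9, 12, 3) ≠ 0, so r is not a codeword (an error is present).
Step 3: locate the error. For a single error e at position i, S_ℓ = v_i·e·α_i^ℓ, so α_err = S_1/S_0.
  S_0^{−1} = 9^{−1} = 3 (mod 13), so α_err = 12·3 = 36 ≡ 10 = α_1. Error position i = 1.
  Consistency check: S_2/S_1 = 3·12 = 36 ≡ 10 = α_err ✓ (single-error assumption holds).
Step 4: error magnitude e = S_0/v_1 = S_0·∏_{j≠1}(α_1 − α_j) = 9·11 = 99 ≡ 8 (mod 13).
Step 5: correct position 1: c_1 = r_1 − e = 5 − 8 ≡ 10 (mod 13). Hence c = [10, 5, 4, 2, 11].
  Check: interpolating c through the α_i gives m(x) = 6 + 3·x (degree < 2) with m(α_i) = c_i for every i, so c is indeed a codeword.


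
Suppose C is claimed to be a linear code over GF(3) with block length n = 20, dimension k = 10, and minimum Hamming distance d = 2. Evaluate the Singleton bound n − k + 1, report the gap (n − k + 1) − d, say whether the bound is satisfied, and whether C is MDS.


Singleton RHS = n − k + 1 = 11, slack = 9, bound satisfied, not MDS.

Singleton bound: d ≤ n − k + 1.
Here n = 20, k = 10, so n − k + 1 = 11.
Given d = 2, check d ≤ 11: YES.
Slack = (n − k + 1) − d = 9.
The code is NOT MDS (slack = 9 > 0).
Description: the claimed parameters are [20, 10, 2]_3; such a code would be non-MDS.


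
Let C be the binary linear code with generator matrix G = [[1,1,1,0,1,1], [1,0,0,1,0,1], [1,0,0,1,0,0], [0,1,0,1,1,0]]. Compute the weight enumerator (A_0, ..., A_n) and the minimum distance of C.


Weight distribution: A_0 = 1, A_1 = 2, A_2 = 2, A_3 = 4, A_4 = 5, A_5 = 2. Minimum distance d = 1.

Enumerate all 2^4 = 16 messages m ∈ F_2^4.
For each, compute codeword c = mG in F_2^6, then tally its weight.
  m = 0000 → c = 000000, weight = 0.
  m = 1000 → c = 111011, weight = 5.
  m = 0100 → c = 100101, weight = 3.
  m = 1100 → c = 011110, weight = 4.
  m = 0010 → c = 100100, weight = 2.
  m = 1010 → c = 011111, weight = 5.
  m = 0110 → c = 000001, weight = 1.
  m = 1110 → c = 111010, weight = 4.
  m = 0001 → c = 010110, weight = 3.
  m = 1001 → c = 101101, weight = 4.
  m = 0101 → c = 110011, weight = 4.
  m = 1101 → c = 001000, weight = 1.
  m = 0011 → c = 110010, weight = 3.
  m = 1011 → c = 001001, weight = 2.
  m = 0111 → c = 010111, weight = 4.
  m = 1111 → c = 101100, weight = 3.
Tally weights:
  weight 0: 1 codewords.
  weight 1: 2 codewords.
  weight 2: 2 codewords.
  weight 3: 4 codewords.
  weight 4: 5 codewords.
  weight 5: 2 codewords.
Minimum distance d = smallest w > 0 with A_w > 0 = 1.
Sanity: Σ A_w = 16 = 2^4 = 16 ✓.


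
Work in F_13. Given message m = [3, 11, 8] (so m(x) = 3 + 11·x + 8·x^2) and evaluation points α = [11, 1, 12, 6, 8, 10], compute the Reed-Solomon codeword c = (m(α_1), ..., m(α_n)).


c = [0, 9, 0, 6, 5, 3]

Message polynomial: m(x) = 3 + 11·x + 8·x^2 (mod 13).
For each evaluation point α_i, compute m(α_i) mod 13:
  α_1 = 11: Horner steps 8 → 8 → 0, so m(11) = 0.
  α_2 = 1: Horner steps 8 → 6 → 9, so m(1) = 9.
  α_3 = 12: Horner steps 8 → 3 → 0, so m(12) = 0.
  α_4 = 6: Horner steps 8 → 7 → 6, so m(6) = 6.
  α_5 = 8: Horner steps 8 → 10 → 5, so m(8) = 5.
  α_6 = 10: Horner steps 8 → 0 → 3, so m(10) = 3.
Codeword c = [0, 9, 0, 6, 5, 3] ∈ F_13^6.


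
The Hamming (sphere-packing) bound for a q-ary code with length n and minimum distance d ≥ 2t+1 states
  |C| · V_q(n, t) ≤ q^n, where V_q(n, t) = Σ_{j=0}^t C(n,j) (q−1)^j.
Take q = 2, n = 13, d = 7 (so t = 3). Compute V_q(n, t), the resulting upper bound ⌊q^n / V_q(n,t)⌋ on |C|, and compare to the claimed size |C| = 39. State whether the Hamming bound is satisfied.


V_q(n, t) = 378, q^n = 8192, Hamming bound = 21, |C| = 39 > bound (violated).

Step 1: Compute V_q(n, t) = Σ_{j=0}^3 C(n, j) (q−1)^j.
  j = 0: C(13,0)·(1)^0 = 1·1 = 1.
  j = 1: C(13,1)·(1)^1 = 13·1 = 13.
  j = 2: C(13,2)·(1)^2 = 78·1 = 78.
  j = 3: C(13,3)·(1)^3 = 286·1 = 286.
  V_q(n, t) = 1 + 13 + 78 + 286 = 378.
Step 2: q^n = 2^13 = 8192.
Step 3: Hamming bound ⌊q^n / V_q(n,t)⌋ = ⌊8192/378⌋ = 21.
Step 4: Compare |C| = 39 to 21: violated.
The claimed |C| lies above the Hamming bound, so no 2-ary code of length 13 with d ≥ 7 can have 39 codewords.


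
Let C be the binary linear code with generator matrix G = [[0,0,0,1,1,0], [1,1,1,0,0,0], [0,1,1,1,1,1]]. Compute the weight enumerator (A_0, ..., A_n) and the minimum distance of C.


Weight distribution: A_0 = 1, A_2 = 2, A_3 = 2, A_4 = 1, A_5 = 2. Minimum distance d = 2.

Enumerate all 2^3 = 8 messages m ∈ F_2^3.
For each, compute codeword c = mG in F_2^6, then tally its weight.
  m = 000 → c = 000000, weight = 0.
  m = 100 → c = 000110, weight = 2.
  m = 010 → c = 111000, weight = 3.
  m = 110 → c = 111110, weight = 5.
  m = 001 → c = 011111, weight = 5.
  m = 101 → c = 011001, weight = 3.
  m = 011 → c = 100111, weight = 4.
  m = 111 → c = 100001, weight = 2.
Tally weights:
  weight 0: 1 codewords.
  weight 2: 2 codewords.
  weight 3: 2 codewords.
  weight 4: 1 codewords.
  weight 5: 2 codewords.
Minimum distance d = smallest w > 0 with A_w > 0 = 2.
Sanity: Σ A_w = 8 = 2^3 = 8 ✓.


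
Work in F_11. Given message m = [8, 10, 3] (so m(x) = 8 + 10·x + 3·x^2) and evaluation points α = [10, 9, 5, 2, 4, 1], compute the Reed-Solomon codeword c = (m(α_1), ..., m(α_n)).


c = [1, 0, 1, 7, 8, 10]

Message polynomial: m(x) = 8 + 10·x + 3·x^2 (mod 11).
For each evaluation point α_i, compute m(α_i) mod 11:
  α_1 = 10: Horner steps 3 → 7 → 1, so m(10) = 1.
  α_2 = 9: Horner steps 3 → 4 → 0, so m(9) = 0.
  α_3 = 5: Horner steps 3 → 3 → 1, so m(5) = 1.
  α_4 = 2: Horner steps 3 → 5 → 7, so m(2) = 7.
  α_5 = 4: Horner steps 3 → 0 → 8, so m(4) = 8.
  α_6 = 1: Horner steps 3 → 2 → 10, so m(1) = 10.
Codeword c = [1, 0, 1, 7, 8, 10] ∈ F_11^6.


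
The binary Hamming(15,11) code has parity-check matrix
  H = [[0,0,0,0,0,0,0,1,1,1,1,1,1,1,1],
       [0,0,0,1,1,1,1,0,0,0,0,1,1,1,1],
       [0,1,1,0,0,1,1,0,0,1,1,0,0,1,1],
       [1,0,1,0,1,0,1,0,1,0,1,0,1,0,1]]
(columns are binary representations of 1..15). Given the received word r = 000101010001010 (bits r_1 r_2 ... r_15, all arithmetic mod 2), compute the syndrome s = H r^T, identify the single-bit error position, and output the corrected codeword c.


s = (1, 0, 0, 0)^T, error position = 8, corrected codeword c = 000101000001010

Compute s = H r^T mod 2 one row at a time:
  s_1 = 1 + 0 + 0 + 0 + 1 + 0 + 1 + 0 = 3 ≡ 1 (mod 2).
  s_2 = 1 + 0 + 1 + 0 + 1 + 0 + 1 + 0 = 4 ≡ 0 (mod 2).
  s_3 = 0 + 0 + 1 + 0 + 0 + 0 + 1 + 0 = 2 ≡ 0 (mod 2).
  s_4 = 0 + 0 + 0 + 0 + 0 + 0 + 0 + 0 = 0 ≡ 0 (mod 2).
s = (1, 0, 0, 0)^T — this equals column 8 of H (binary 1000), so error is at position 8.
Correct: flip bit 8 of r = 000101010001010 to get c = 000101000001010.


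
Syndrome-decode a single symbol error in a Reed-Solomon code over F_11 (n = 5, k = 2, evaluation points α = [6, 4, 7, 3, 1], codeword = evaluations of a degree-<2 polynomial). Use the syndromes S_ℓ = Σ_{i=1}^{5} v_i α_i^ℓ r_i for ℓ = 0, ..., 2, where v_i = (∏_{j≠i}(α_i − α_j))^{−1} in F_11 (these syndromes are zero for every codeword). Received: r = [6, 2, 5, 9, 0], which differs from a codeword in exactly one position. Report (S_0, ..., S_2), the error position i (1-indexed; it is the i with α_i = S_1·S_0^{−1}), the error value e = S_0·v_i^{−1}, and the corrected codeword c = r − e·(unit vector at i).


S = (7, 6, 2), error at position 2, error magnitude e = 5, c = [6, 8, 5, 9, 0].

Step 1: column multipliers v_i = (∏_{j≠i}(α_i − α_j))^{−1} mod 11.
  i = 1 (α = 6): (6−4)(6−7)(6−3)(6−1) = 2·(−1)·3·5 = −30 ≡ 3, so v_1 = 3^{−1} = 4 (mod 11).
  i = 2 (α = 4): (4−6)(4−7)(4−3)(4−1) = (−2)·(−3)·1·3 = 18 ≡ 7, so v_2 = 7^{−1} = 8 (mod 11).
  i = 3 (α = 7): (7−6)(7−4)(7−3)(7−1) = 1·3·4·6 = 72 ≡ 6, so v_3 = 6^{−1} = 2 (mod 11).
  i = 4 (α = 3): (3−6)(3−4)(3−7)(3−1) = (−3)·(−1)·(−4)·2 = −24 ≡ 9, so v_4 = 9^{−1} = 5 (mod 11).
  i = 5 (α = 1): (1−6)(1−4)(1−7)(1−3) = (−5)·(−3)·(−6)·(−2) = 180 ≡ 4, so v_5 = 4^{−1} = 3 (mod 11).
  v = [4, 8, 2, 5, 3].
Step 2: syndromes of r = [6, 2, 5, 9, 0] (all sums mod 11).
  S_0 = Σ v_i r_i = 4·6 + 8·2 + 2·5 + 5·9 + 3·0 = 95 ≡ 7.
  S_1 = Σ v_i α_i r_i = 4·6·6 + 8·4·2 + 2·7·5 + 5·3·9 + 3·1·0 = 413 ≡ 6.
  α_i^2 mod 11 = [3, 5, 5, 9, 1].
  S_2 = Σ v_i α_i^2 r_i = 4·3·6 + 8·5·2 + 2·5·5 + 5·9·9 + 3·1·0 = 607 ≡ 2.
  S = (7, 6, 2) ≠ 0, so r is not a codeword (an error is present).
Step 3: locate the error. For a single error e at position i, S_ℓ = v_i·e·α_i^ℓ, so α_err = S_1/S_0.
  S_0^{−1} = 7^{−1} = 8 (mod 11), so α_err = 6·8 = 48 ≡ 4 = α_2. Error position i = 2.
  Consistency check: S_2/S_1 = 2·2 = 4 ≡ 4 = α_err ✓ (single-error assumption holds).
Step 4: error magnitude e = S_0/v_2 = S_0·∏_{j≠2}(α_2 − α_j) = 7·7 = 49 ≡ 5 (mod 11).
Step 5: correct position 2: c_2 = r_2 − e = 2 − 5 ≡ 8 (mod 11). Hence c = [6, 8, 5, 9, 0].
  Check: interpolating c through the α_i gives m(x) = 1 + 10·x (degree < 2) with m(α_i) = c_i for every i, so c is indeed a codeword.


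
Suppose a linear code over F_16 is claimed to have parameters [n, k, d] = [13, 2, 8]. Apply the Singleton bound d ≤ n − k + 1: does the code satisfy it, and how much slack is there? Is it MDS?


Singleton RHS = n − k + 1 = 12, slack = 4, bound satisfied, not MDS.

Singleton bound: d ≤ n − k + 1.
Here n = 13, k = 2, so n − k + 1 = 12.
Given d = 8, check d ≤ 12: YES.
Slack = (n − k + 1) − d = 4.
The code is NOT MDS (slack = 4 > 0).
Description: the claimed parameters are [13, 2, 8]_16; such a code would be non-MDS.


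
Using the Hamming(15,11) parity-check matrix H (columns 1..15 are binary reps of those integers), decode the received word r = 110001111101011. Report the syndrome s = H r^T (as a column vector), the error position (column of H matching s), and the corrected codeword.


s = (0, 1, 0, 0)^T, error position = 4, corrected codeword c = 110101111101011

Compute s = H r^T mod 2 one row at a time:
  s_1 = 1 + 1 + 1 + 0 + 1 + 0 + 1 + 1 = 6 ≡ 0 (mod 2).
  s_2 = 0 + 0 + 1 + 1 + 1 + 0 + 1 + 1 = 5 ≡ 1 (mod 2).
  s_3 = 1 + 0 + 1 + 1 + 1 + 0 + 1 + 1 = 6 ≡ 0 (mod 2).
  s_4 = 1 + 0 + 0 + 1 + 1 + 0 + 0 + 1 = 4 ≡ 0 (mod 2).
s = (0, 1, 0, 0)^T — this equals column 4 of H (binary 0100), so error is at position 4.
Correct: flip bit 4 of r = 110001111101011 to get c = 110101111101011.


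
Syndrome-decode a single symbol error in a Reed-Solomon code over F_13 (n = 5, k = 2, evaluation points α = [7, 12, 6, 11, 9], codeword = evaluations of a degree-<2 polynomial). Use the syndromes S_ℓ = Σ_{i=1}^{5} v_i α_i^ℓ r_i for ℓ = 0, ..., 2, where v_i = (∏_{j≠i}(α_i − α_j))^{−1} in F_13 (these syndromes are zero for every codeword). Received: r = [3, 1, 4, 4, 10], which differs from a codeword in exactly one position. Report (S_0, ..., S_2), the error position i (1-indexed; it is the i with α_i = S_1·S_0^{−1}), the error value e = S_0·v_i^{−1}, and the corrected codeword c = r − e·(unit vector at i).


S = (2, 12, 7), error at position 3, error magnitude e = 11, c = [3, 1, 6, 4, 10].

Step 1: column multipliers v_i = (∏_{j≠i}(α_i − α_j))^{−1} mod 13.
  i = 1 (α = 7): (7−12)(7−6)(7−11)(7−9) = (−5)·1·(−4)·(−2) = −40 ≡ 12, so v_1 = 12^{−1} = 12 (mod 13).
  i = 2 (α = 12): (12−7)(12−6)(12−11)(12−9) = 5·6·1·3 = 90 ≡ 12, so v_2 = 12^{−1} = 12 (mod 13).
  i = 3 (α = 6): (6−7)(6−12)(6−11)(6−9) = (−1)·(−6)·(−5)·(−3) = 90 ≡ 12, so v_3 = 12^{−1} = 12 (mod 13).
  i = 4 (α = 11): (11−7)(11−12)(11−6)(11−9) = 4·(−1)·5·2 = −40 ≡ 12, so v_4 = 12^{−1} = 12 (mod 13).
  i = 5 (α = 9): (9−7)(9−12)(9−6)(9−11) = 2·(−3)·3·(−2) = 36 ≡ 10, so v_5 = 10^{−1} = 4 (mod 13).
  v = [12, 12, 12, 12, 4].
Step 2: syndromes of r = [3, 1, 4, 4, 10] (all sums mod 13).
  S_0 = Σ v_i r_i = 12·3 + 12·1 + 12·4 + 12·4 + 4·10 = 184 ≡ 2.
  S_1 = Σ v_i α_i r_i = 12·7·3 + 12·12·1 + 12·6·4 + 12·11·4 + 4·9·10 = 1572 ≡ 12.
  α_i^2 mod 13 = [10, 1, 10, 4, 3].
  S_2 = Σ v_i α_i^2 r_i = 12·10·3 + 12·1·1 + 12·10·4 + 12·4·4 + 4·3·10 = 1164 ≡ 7.
  S = (2, 12, 7) ≠ 0, so r is not a codeword (an error is present).
Step 3: locate the error. For a single error e at position i, S_ℓ = v_i·e·α_i^ℓ, so α_err = S_1/S_0.
  S_0^{−1} = 2^{−1} = 7 (mod 13), so α_err = 12·7 = 84 ≡ 6 = α_3. Error position i = 3.
  Consistency check: S_2/S_1 = 7·12 = 84 ≡ 6 = α_err ✓ (single-error assumption holds).
Step 4: error magnitude e = S_0/v_3 = S_0·∏_{j≠3}(α_3 − α_j) = 2·12 = 24 ≡ 11 (mod 13).
Step 5: correct position 3: c_3 = r_3 − e = 4 − 11 ≡ 6 (mod 13). Hence c = [3, 1, 6, 4, 10].
  Check: interpolating c through the α_i gives m(x) = 11 + 10·x (degree < 2) with m(α_i) = c_i for every i, so c is indeed a codeword.


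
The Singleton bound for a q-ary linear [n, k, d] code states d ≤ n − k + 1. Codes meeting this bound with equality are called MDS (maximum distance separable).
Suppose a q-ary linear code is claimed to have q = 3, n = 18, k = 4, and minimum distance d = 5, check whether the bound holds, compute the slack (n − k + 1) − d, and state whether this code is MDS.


Singleton RHS = n − k + 1 = 15, slack = 10, bound satisfied, not MDS.

Singleton bound: d ≤ n − k + 1.
Here n = 18, k = 4, so n − k + 1 = 15.
Given d = 5, check d ≤ 15: YES.
Slack = (n − k + 1) − d = 10.
The code is NOT MDS (slack = 10 > 0).
Description: the claimed parameters are [18, 4, 5]_3; such a code would be non-MDS.


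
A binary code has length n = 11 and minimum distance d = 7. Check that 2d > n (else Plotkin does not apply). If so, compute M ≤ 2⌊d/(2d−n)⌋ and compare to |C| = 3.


Plotkin bound M ≤ 4; given |C| = 3 ≤ bound (satisfied).

Check applicability: 2d = 14, n = 11.
2d − n = 3 > 0, so Plotkin applies.
Compute d/(2d−n) = 7/3 ≈ 2.3333.
⌊d/(2d−n)⌋ = 2.
Plotkin bound: M ≤ 2·2 = 4.
Given |C| = 3, check: satisfied.
This |C| is below the Plotkin bound.


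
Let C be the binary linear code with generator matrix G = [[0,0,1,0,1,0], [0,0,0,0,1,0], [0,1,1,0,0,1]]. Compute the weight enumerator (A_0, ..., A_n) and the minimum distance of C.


Weight distribution: A_0 = 1, A_1 = 2, A_2 = 2, A_3 = 2, A_4 = 1. Minimum distance d = 1.

Enumerate all 2^3 = 8 messages m ∈ F_2^3.
For each, compute codeword c = mG in F_2^6, then tally its weight.
  m = 000 → c = 000000, weight = 0.
  m = 100 → c = 001010, weight = 2.
  m = 010 → c = 000010, weight = 1.
  m = 110 → c = 001000, weight = 1.
  m = 001 → c = 011001, weight = 3.
  m = 101 → c = 010011, weight = 3.
  m = 011 → c = 011011, weight = 4.
  m = 111 → c = 010001, weight = 2.
Tally weights:
  weight 0: 1 codewords.
  weight 1: 2 codewords.
  weight 2: 2 codewords.
  weight 3: 2 codewords.
  weight 4: 1 codewords.
Minimum distance d = smallest w > 0 with A_w > 0 = 1.
Sanity: Σ A_w = 8 = 2^3 = 8 ✓.


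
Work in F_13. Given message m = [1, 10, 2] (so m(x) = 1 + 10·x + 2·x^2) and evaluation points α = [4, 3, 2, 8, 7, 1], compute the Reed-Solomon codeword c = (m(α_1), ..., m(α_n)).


c = [8, 10, 3, 1, 0, 0]

Message polynomial: m(x) = 1 + 10·x + 2·x^2 (mod 13).
For each evaluation point α_i, compute m(α_i) mod 13:
  α_1 = 4: Horner steps 2 → 5 → 8, so m(4) = 8.
  α_2 = 3: Horner steps 2 → 3 → 10, so m(3) = 10.
  α_3 = 2: Horner steps 2 → 1 → 3, so m(2) = 3.
  α_4 = 8: Horner steps 2 → 0 → 1, so m(8) = 1.
  α_5 = 7: Horner steps 2 → 11 → 0, so m(7) = 0.
  α_6 = 1: Horner steps 2 → 12 → 0, so m(1) = 0.
Codeword c = [8, 10, 3, 1, 0, 0] ∈ F_13^6.


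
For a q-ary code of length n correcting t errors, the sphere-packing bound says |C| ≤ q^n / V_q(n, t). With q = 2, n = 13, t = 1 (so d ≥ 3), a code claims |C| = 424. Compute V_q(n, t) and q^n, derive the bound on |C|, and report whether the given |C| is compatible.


V_q(n, t) = 14, q^n = 8192, Hamming bound = 585, |C| = 424 ≤ bound (satisfied).

Step 1: Compute V_q(n, t) = Σ_{j=0}^1 C(n, j) (q−1)^j.
  j = 0: C(13,0)·(1)^0 = 1·1 = 1.
  j = 1: C(13,1)·(1)^1 = 13·1 = 13.
  V_q(n, t) = 1 + 13 = 14.
Step 2: q^n = 2^13 = 8192.
Step 3: Hamming bound ⌊q^n / V_q(n,t)⌋ = ⌊8192/14⌋ = 585.
Step 4: Compare |C| = 424 to 585: satisfied.
The claimed |C| lies below the Hamming bound.


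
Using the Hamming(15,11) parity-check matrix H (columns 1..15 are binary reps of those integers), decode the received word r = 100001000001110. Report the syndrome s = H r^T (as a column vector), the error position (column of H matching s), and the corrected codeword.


s = (1, 0, 0, 0)^T, error position = 8, corrected codeword c = 100001010001110

Compute s = H r^T mod 2 one row at a time:
  s_1 = 0 + 0 + 0 + 0 + 1 + 1 + 1 + 0 = 3 ≡ 1 (mod 2).
  s_2 = 0 + 0 + 1 + 0 + 1 + 1 + 1 + 0 = 4 ≡ 0 (mod 2).
  s_3 = 0 + 0 + 1 + 0 + 0 + 0 + 1 + 0 = 2 ≡ 0 (mod 2).
  s_4 = 1 + 0 + 0 + 0 + 0 + 0 + 1 + 0 = 2 ≡ 0 (mod 2).
s = (1, 0, 0, 0)^T — this equals column 8 of H (binary 1000), so error is at position 8.
Correct: flip bit 8 of r = 100001000001110 to get c = 100001010001110.


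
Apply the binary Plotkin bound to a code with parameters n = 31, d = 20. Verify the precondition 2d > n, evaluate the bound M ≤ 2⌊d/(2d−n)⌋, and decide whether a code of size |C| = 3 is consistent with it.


Plotkin bound M ≤ 4; given |C| = 3 ≤ bound (satisfied).

Check applicability: 2d = 40, n = 31.
2d − n = 9 > 0, so Plotkin applies.
Compute d/(2d−n) = 20/9 ≈ 2.2222.
⌊d/(2d−n)⌋ = 2.
Plotkin bound: M ≤ 2·2 = 4.
Given |C| = 3, check: satisfied.
This |C| is below the Plotkin bound.


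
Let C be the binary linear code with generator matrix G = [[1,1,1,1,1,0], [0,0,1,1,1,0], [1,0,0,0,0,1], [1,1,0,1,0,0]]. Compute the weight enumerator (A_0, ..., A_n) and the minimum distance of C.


Weight distribution: A_0 = 1, A_1 = 1, A_2 = 4, A_3 = 4, A_4 = 3, A_5 = 3. Minimum distance d = 1.

Enumerate all 2^4 = 16 messages m ∈ F_2^4.
For each, compute codeword c = mG in F_2^6, then tally its weight.
  m = 0000 → c = 000000, weight = 0.
  m = 1000 → c = 111110, weight = 5.
  m = 0100 → c = 001110, weight = 3.
  m = 1100 → c = 110000, weight = 2.
  m = 0010 → c = 100001, weight = 2.
  m = 1010 → c = 011111, weight = 5.
  m = 0110 → c = 101111, weight = 5.
  m = 1110 → c = 010001, weight = 2.
  m = 0001 → c = 110100, weight = 3.
  m = 1001 → c = 001010, weight = 2.
  m = 0101 → c = 111010, weight = 4.
  m = 1101 → c = 000100, weight = 1.
  m = 0011 → c = 010101, weight = 3.
  m = 1011 → c = 101011, weight = 4.
  m = 0111 → c = 011011, weight = 4.
  m = 1111 → c = 100101, weight = 3.
Tally weights:
  weight 0: 1 codewords.
  weight 1: 1 codewords.
  weight 2: 4 codewords.
  weight 3: 4 codewords.
  weight 4: 3 codewords.
  weight 5: 3 codewords.
Minimum distance d = smallest w > 0 with A_w > 0 = 1.
Sanity: Σ A_w = 16 = 2^4 = 16 ✓.


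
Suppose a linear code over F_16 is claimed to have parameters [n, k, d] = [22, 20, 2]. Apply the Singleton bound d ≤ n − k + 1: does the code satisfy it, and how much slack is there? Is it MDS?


Singleton RHS = n − k + 1 = 3, slack = 1, bound satisfied, not MDS.

Singleton bound: d ≤ n − k + 1.
Here n = 22, k = 20, so n − k + 1 = 3.
Given d = 2, check d ≤ 3: YES.
Slack = (n − k + 1) − d = 1.
The code is NOT MDS (slack = 1 > 0).
Description: the claimed parameters are [22, 20, 2]_16; such a code would be non-MDS.
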